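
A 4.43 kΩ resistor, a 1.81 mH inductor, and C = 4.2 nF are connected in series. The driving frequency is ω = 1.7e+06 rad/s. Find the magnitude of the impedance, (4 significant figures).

X_L = ωL = 3077 Ω
X_C = 1/(ωC) = 140.1 Ω
Net reactance X = X_L − X_C = 2937 Ω
Z = 4430 + j2937 Ω
|Z| = √(4430² + 2937²) = 5315 Ω

5315 Ω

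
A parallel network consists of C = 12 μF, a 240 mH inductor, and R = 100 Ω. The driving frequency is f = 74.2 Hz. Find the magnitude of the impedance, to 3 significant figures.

ω = 2πf = 466.2 rad/s
X_L = ωL = 112 Ω
X_C = 1/(ωC) = 179 Ω
Parallel: admittances add. Y = 1/R + 1/(jωL) + jωC
Y = (0.0100 − j0.00334) S
|Y| = 0.0105 S → |Z| = 1/|Y| = 94.8 Ω, ∠Z = −∠Y = 18.5°

94.8 Ω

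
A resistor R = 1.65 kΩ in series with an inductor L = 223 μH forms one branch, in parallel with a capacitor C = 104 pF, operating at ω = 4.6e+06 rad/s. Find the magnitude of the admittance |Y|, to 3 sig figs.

483 μS

X_L = ωL = 1030 Ω
X_C = 1/(ωC) = 2090 Ω
Branch 1 (R+jX_L): Z₁ = 1650 + j1030 Ω, |Z₁| = 1940 Ω
Branch 2 (−jX_C): Z₂ = −j2090 Ω
Parallel: Z = Z₁Z₂/(Z₁+Z₂), |Z| = 2070 Ω, ∠Z = -25.3°
|Y| = 1/|Z| = 483 μS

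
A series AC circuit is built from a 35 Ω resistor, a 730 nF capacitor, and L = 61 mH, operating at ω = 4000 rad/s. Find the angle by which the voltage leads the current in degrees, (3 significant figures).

X_L = ωL = 244 Ω
X_C = 1/(ωC) = 342 Ω
Net reactance X = X_L − X_C = -98.5 Ω
Z = 35.0 − j98.5 Ω
|Z| = √(35.0² + 98.5²) = 105 Ω
∠Z = arctan(-98.5/35.0) = -70.4°

-70.4°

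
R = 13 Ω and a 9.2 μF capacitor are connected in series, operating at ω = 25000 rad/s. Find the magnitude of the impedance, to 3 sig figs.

X_C = 1/(ωC) = 4.35 Ω
Z = 13.0 − j4.35 Ω
|Z| = √(13.0² + 4.35²) = 13.7 Ω

13.7 Ω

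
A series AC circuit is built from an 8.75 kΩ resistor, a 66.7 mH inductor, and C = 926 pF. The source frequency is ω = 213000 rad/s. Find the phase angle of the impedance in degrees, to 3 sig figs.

46.2°

X_L = ωL = 14200 Ω
X_C = 1/(ωC) = 5070 Ω
Net reactance X = X_L − X_C = 9140 Ω
Z = 8750 + j9140 Ω
|Z| = √(8750² + 9140²) = 12700 Ω
∠Z = arctan(9140/8750) = 46.2°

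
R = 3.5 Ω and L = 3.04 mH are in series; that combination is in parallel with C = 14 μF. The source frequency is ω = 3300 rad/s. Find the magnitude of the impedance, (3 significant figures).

19.0 Ω

X_L = ωL = 10.0 Ω
X_C = 1/(ωC) = 21.6 Ω
Branch 1 (R+jX_L): Z₁ = 3.50 + j10.0 Ω, |Z₁| = 10.6 Ω
Branch 2 (−jX_C): Z₂ = −j21.6 Ω
Parallel: Z = Z₁Z₂/(Z₁+Z₂), |Z| = 19.0 Ω, ∠Z = 54.0°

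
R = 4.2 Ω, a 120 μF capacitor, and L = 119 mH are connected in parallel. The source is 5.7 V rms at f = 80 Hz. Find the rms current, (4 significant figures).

ω = 2πf = 502.7 rad/s
X_L = ωL = 59.82 Ω
X_C = 1/(ωC) = 16.58 Ω
Parallel: admittances add. Y = 1/R + 1/(jωL) + jωC
Y = (0.2381 + j0.04360) S
|Y| = 0.2421 S → |Z| = 1/|Y| = 4.131 Ω, ∠Z = −∠Y = -10.38°
I = V/|Z| = 5.7/4.131 = 1.380 A

1.380 A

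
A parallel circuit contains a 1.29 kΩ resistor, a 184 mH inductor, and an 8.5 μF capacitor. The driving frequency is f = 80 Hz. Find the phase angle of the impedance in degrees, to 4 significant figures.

83.24°

ω = 2πf = 502.7 rad/s
X_L = ωL = 92.49 Ω
X_C = 1/(ωC) = 234.1 Ω
Parallel: admittances add. Y = 1/R + 1/(jωL) + jωC
Y = (0.0007752 − j0.006540) S
|Y| = 0.006585 S → |Z| = 1/|Y| = 151.9 Ω, ∠Z = −∠Y = 83.24°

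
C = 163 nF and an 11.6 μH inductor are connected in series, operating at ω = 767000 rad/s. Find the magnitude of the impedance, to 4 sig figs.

0.8985 Ω

X_L = ωL = 8.897 Ω
X_C = 1/(ωC) = 7.999 Ω
Net reactance X = X_L − X_C = 0.8985 Ω
Z = j0.8985 Ω
|Z| = √(0² + 0.8985²) = 0.8985 Ω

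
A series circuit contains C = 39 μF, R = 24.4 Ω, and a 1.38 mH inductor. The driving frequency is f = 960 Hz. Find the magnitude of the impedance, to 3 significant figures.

ω = 2πf = 6032 rad/s
X_L = ωL = 8.32 Ω
X_C = 1/(ωC) = 4.25 Ω
Net reactance X = X_L − X_C = 4.07 Ω
Z = 24.4 + j4.07 Ω
|Z| = √(24.4² + 4.07²) = 24.7 Ω

24.7 Ω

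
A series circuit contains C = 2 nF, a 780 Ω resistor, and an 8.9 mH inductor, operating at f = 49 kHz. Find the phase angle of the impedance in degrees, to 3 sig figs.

ω = 2πf = 307900 rad/s
X_L = ωL = 2740 Ω
X_C = 1/(ωC) = 1620 Ω
Net reactance X = X_L − X_C = 1120 Ω
Z = 780 + j1120 Ω
|Z| = √(780² + 1120²) = 1360 Ω
∠Z = arctan(1120/780) = 55.1°

55.1°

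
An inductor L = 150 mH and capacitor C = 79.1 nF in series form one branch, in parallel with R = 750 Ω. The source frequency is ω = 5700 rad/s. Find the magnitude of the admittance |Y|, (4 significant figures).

1.522 mS

X_L = ωL = 855.0 Ω
X_C = 1/(ωC) = 2218 Ω
Branch 1: Z₁ = R = 750.0 Ω
Branch 2 (series LC): Z₂ = j(X_L − X_C) = −j1363 Ω
Parallel: Z = Z₁Z₂/(Z₁+Z₂), |Z| = 657.1 Ω, ∠Z = -28.82°
|Y| = 1/|Z| = 1.522 mS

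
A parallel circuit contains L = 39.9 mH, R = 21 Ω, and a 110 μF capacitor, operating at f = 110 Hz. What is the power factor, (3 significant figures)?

ω = 2πf = 691.2 rad/s
X_L = ωL = 27.6 Ω
X_C = 1/(ωC) = 13.2 Ω
Parallel: admittances add. Y = 1/R + 1/(jωL) + jωC
Y = (0.0476 + j0.0398) S
|Y| = 0.0620 S → |Z| = 1/|Y| = 16.1 Ω, ∠Z = −∠Y = -39.9°
cos φ = cos(-39.9°) = 0.768

0.768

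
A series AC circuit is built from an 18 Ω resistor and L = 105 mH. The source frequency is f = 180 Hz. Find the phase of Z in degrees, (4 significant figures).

81.38°

ω = 2πf = 1131 rad/s
X_L = ωL = 118.8 Ω
Z = 18.00 + j118.8 Ω
|Z| = √(18.00² + 118.8²) = 120.1 Ω
∠Z = arctan(118.8/18.00) = 81.38°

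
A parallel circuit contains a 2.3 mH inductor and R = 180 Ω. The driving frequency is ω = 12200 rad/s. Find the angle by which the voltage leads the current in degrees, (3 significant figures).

X_L = ωL = 28.1 Ω
Parallel: admittances add. Y = 1/R + 1/(jωL)
Y = (0.00556 − j0.0356) S
|Y| = 0.0361 S → |Z| = 1/|Y| = 27.7 Ω, ∠Z = −∠Y = 81.1°

81.1°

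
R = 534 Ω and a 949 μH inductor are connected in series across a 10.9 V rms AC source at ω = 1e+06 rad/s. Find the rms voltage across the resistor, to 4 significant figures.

5.345 V

X_L = ωL = 949.0 Ω
Z = 534.0 + j949.0 Ω
|Z| = √(534.0² + 949.0²) = 1089 Ω
I = V/|Z| = 10.01 mA
V_R = I·|Z_R| = 0.01001 × 534.0 = 5.345 V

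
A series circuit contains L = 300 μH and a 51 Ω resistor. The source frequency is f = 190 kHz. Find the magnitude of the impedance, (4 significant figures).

361.8 Ω

ω = 2πf = 1.194e+06 rad/s
X_L = ωL = 358.1 Ω
Z = 51.00 + j358.1 Ω
|Z| = √(51.00² + 358.1²) = 361.8 Ω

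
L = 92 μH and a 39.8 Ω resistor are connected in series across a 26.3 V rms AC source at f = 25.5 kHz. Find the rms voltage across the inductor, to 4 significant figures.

ω = 2πf = 160200 rad/s
X_L = ωL = 14.74 Ω
Z = 39.80 + j14.74 Ω
|Z| = √(39.80² + 14.74²) = 42.44 Ω
I = V/|Z| = 619.7 mA
V_L = I·|Z_L| = 0.6197 × 14.74 = 9.134 V

9.134 V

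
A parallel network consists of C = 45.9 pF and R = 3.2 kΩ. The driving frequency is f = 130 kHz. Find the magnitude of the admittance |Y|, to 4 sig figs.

314.7 μS

ω = 2πf = 816800 rad/s
X_C = 1/(ωC) = 26670 Ω
Parallel: admittances add. Y = 1/R + jωC
Y = (0.0003125 + j3.749e-05) S
|Y| = 0.0003147 S → |Z| = 1/|Y| = 3177 Ω, ∠Z = −∠Y = -6.841°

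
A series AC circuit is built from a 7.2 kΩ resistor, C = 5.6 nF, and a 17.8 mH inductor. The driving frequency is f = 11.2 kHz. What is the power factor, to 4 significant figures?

ω = 2πf = 70370 rad/s
X_L = ωL = 1253 Ω
X_C = 1/(ωC) = 2538 Ω
Net reactance X = X_L − X_C = -1285 Ω
Z = 7200 − j1285 Ω
|Z| = √(7200² + 1285²) = 7314 Ω
∠Z = arctan(-1285/7200) = -10.12°
cos φ = cos(-10.12°) = 0.9844

0.9844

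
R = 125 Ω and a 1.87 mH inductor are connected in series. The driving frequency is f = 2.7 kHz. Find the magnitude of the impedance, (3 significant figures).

ω = 2πf = 16960 rad/s
X_L = ωL = 31.7 Ω
Z = 125 + j31.7 Ω
|Z| = √(125² + 31.7²) = 129 Ω

129 Ω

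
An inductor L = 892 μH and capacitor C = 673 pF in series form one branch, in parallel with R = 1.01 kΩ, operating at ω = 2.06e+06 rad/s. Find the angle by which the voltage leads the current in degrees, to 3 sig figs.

42.1°

X_L = ωL = 1840 Ω
X_C = 1/(ωC) = 721 Ω
Branch 1: Z₁ = R = 1010 Ω
Branch 2 (series LC): Z₂ = j(X_L − X_C) = j1120 Ω
Parallel: Z = Z₁Z₂/(Z₁+Z₂), |Z| = 749 Ω, ∠Z = 42.1°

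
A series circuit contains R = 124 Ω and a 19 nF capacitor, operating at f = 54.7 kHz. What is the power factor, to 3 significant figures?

ω = 2πf = 343700 rad/s
X_C = 1/(ωC) = 153 Ω
Z = 124 − j153 Ω
|Z| = √(124² + 153²) = 197 Ω
∠Z = arctan(-153/124) = -51.0°
cos φ = cos(-51.0°) = 0.629

0.629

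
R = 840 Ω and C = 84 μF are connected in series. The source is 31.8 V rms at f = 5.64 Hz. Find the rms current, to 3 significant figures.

35.2 mA

ω = 2πf = 35.44 rad/s
X_C = 1/(ωC) = 336 Ω
Z = 840 − j336 Ω
|Z| = √(840² + 336²) = 905 Ω
I = V/|Z| = 31.8/905 = 35.2 mA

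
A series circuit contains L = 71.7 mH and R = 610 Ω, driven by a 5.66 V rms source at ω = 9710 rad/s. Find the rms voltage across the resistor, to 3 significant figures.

X_L = ωL = 696 Ω
Z = 610 + j696 Ω
|Z| = √(610² + 696²) = 926 Ω
I = V/|Z| = 6.11 mA
V_R = I·|Z_R| = 0.00611 × 610 = 3.73 V

3.73 V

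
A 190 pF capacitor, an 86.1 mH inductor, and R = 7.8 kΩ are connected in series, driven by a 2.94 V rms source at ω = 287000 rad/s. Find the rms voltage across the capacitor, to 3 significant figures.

X_L = ωL = 24700 Ω
X_C = 1/(ωC) = 18300 Ω
Net reactance X = X_L − X_C = 6370 Ω
Z = 7800 + j6370 Ω
|Z| = √(7800² + 6370²) = 10100 Ω
I = V/|Z| = 292 μA
V_C = I·|Z_C| = 0.000292 × 18300 = 5.35 V

5.35 V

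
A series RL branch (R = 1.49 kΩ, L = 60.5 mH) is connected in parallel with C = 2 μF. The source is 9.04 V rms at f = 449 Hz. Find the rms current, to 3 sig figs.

ω = 2πf = 2821 rad/s
X_L = ωL = 171 Ω
X_C = 1/(ωC) = 177 Ω
Branch 1 (R+jX_L): Z₁ = 1490 + j171 Ω, |Z₁| = 1500 Ω
Branch 2 (−jX_C): Z₂ = −j177 Ω
Parallel: Z = Z₁Z₂/(Z₁+Z₂), |Z| = 178 Ω, ∠Z = -83.2°
I = V/|Z| = 9.04/178 = 50.7 mA

50.7 mA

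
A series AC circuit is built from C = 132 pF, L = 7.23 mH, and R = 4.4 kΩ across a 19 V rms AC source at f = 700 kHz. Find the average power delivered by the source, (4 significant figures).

1.719 mW

ω = 2πf = 4.398e+06 rad/s
X_L = ωL = 31800 Ω
X_C = 1/(ωC) = 1722 Ω
Net reactance X = X_L − X_C = 30080 Ω
Z = 4400 + j30080 Ω
|Z| = √(4400² + 30080²) = 30400 Ω
∠Z = arctan(30080/4400) = 81.68°
I = V/|Z| = 625.1 μA
P = VI cos φ = 19 × 0.0006251 × cos(81.68°) = 1.719 mW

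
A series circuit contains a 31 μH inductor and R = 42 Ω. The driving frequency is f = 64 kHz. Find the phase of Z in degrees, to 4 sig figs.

16.53°

ω = 2πf = 402100 rad/s
X_L = ωL = 12.47 Ω
Z = 42.00 + j12.47 Ω
|Z| = √(42.00² + 12.47²) = 43.81 Ω
∠Z = arctan(12.47/42.00) = 16.53°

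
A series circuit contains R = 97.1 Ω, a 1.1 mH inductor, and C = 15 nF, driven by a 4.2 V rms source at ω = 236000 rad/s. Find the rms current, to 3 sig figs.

X_L = ωL = 260 Ω
X_C = 1/(ωC) = 282 Ω
Net reactance X = X_L − X_C = -22.9 Ω
Z = 97.1 − j22.9 Ω
|Z| = √(97.1² + 22.9²) = 99.8 Ω
I = V/|Z| = 4.2/99.8 = 42.1 mA

42.1 mA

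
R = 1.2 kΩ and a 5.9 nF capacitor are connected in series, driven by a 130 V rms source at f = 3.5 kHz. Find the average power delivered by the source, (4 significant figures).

333.3 mW

ω = 2πf = 21990 rad/s
X_C = 1/(ωC) = 7707 Ω
Z = 1200 − j7707 Ω
|Z| = √(1200² + 7707²) = 7800 Ω
∠Z = arctan(-7707/1200) = -81.15°
I = V/|Z| = 16.67 mA
P = VI cos φ = 130 × 0.01667 × cos(-81.15°) = 333.3 mW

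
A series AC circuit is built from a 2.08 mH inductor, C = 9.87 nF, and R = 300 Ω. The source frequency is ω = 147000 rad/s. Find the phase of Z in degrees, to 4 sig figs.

-51.96°

X_L = ωL = 305.8 Ω
X_C = 1/(ωC) = 689.2 Ω
Net reactance X = X_L − X_C = -383.5 Ω
Z = 300.0 − j383.5 Ω
|Z| = √(300.0² + 383.5²) = 486.9 Ω
∠Z = arctan(-383.5/300.0) = -51.96°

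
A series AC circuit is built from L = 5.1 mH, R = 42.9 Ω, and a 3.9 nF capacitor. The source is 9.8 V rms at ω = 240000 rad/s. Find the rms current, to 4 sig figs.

X_L = ωL = 1224 Ω
X_C = 1/(ωC) = 1068 Ω
Net reactance X = X_L − X_C = 155.6 Ω
Z = 42.90 + j155.6 Ω
|Z| = √(42.90² + 155.6²) = 161.4 Ω
I = V/|Z| = 9.8/161.4 = 60.71 mA

60.71 mA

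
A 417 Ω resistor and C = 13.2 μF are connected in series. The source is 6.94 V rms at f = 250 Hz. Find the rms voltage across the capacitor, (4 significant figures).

0.7973 V

ω = 2πf = 1571 rad/s
X_C = 1/(ωC) = 48.23 Ω
Z = 417.0 − j48.23 Ω
|Z| = √(417.0² + 48.23²) = 419.8 Ω
I = V/|Z| = 16.53 mA
V_C = I·|Z_C| = 0.01653 × 48.23 = 0.7973 V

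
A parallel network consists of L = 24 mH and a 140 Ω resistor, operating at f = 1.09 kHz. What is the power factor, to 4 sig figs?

ω = 2πf = 6849 rad/s
X_L = ωL = 164.4 Ω
Parallel: admittances add. Y = 1/R + 1/(jωL)
Y = (0.007143 − j0.006084) S
|Y| = 0.009383 S → |Z| = 1/|Y| = 106.6 Ω, ∠Z = −∠Y = 40.42°
cos φ = cos(40.42°) = 0.7613

0.7613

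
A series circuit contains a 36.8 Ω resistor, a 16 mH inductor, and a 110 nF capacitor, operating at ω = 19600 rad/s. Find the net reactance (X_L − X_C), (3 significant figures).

-150 Ω

X_L = ωL = 314 Ω
X_C = 1/(ωC) = 464 Ω
X = 314 − 464 = -150 Ω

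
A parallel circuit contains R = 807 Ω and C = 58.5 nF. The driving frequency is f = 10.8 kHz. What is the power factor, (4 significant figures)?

ω = 2πf = 67860 rad/s
X_C = 1/(ωC) = 251.9 Ω
Parallel: admittances add. Y = 1/R + jωC
Y = (0.001239 + j0.003970) S
|Y| = 0.004159 S → |Z| = 1/|Y| = 240.5 Ω, ∠Z = −∠Y = -72.66°
cos φ = cos(-72.66°) = 0.2980

0.2980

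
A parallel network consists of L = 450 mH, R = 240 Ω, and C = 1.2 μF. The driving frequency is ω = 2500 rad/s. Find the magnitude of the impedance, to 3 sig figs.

X_L = ωL = 1120 Ω
X_C = 1/(ωC) = 333 Ω
Parallel: admittances add. Y = 1/R + 1/(jωL) + jωC
Y = (0.00417 + j0.00211) S
|Y| = 0.00467 S → |Z| = 1/|Y| = 214 Ω, ∠Z = −∠Y = -26.9°

214 Ω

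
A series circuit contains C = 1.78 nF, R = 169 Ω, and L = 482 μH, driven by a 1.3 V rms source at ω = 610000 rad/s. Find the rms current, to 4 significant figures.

X_L = ωL = 294.0 Ω
X_C = 1/(ωC) = 921.0 Ω
Net reactance X = X_L − X_C = -627.0 Ω
Z = 169.0 − j627.0 Ω
|Z| = √(169.0² + 627.0²) = 649.3 Ω
I = V/|Z| = 1.3/649.3 = 2.002 mA

2.002 mA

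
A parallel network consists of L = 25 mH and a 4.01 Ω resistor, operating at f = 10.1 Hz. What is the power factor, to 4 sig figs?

0.3679

ω = 2πf = 63.46 rad/s
X_L = ωL = 1.587 Ω
Parallel: admittances add. Y = 1/R + 1/(jωL)
Y = (0.2494 − j0.6303) S
|Y| = 0.6779 S → |Z| = 1/|Y| = 1.475 Ω, ∠Z = −∠Y = 68.41°
cos φ = cos(68.41°) = 0.3679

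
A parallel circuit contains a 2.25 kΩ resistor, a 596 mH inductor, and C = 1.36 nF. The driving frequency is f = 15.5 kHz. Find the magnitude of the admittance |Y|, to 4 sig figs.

459.1 μS

ω = 2πf = 97390 rad/s
X_L = ωL = 58040 Ω
X_C = 1/(ωC) = 7550 Ω
Parallel: admittances add. Y = 1/R + 1/(jωL) + jωC
Y = (0.0004444 + j0.0001152) S
|Y| = 0.0004591 S → |Z| = 1/|Y| = 2178 Ω, ∠Z = −∠Y = -14.53°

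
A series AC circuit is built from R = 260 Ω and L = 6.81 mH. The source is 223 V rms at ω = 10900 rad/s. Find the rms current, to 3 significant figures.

X_L = ωL = 74.2 Ω
Z = 260 + j74.2 Ω
|Z| = √(260² + 74.2²) = 270 Ω
I = V/|Z| = 223/270 = 825 mA

825 mA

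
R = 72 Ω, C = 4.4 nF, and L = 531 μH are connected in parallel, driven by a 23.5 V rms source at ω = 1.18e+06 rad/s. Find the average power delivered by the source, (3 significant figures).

X_L = ωL = 627 Ω
X_C = 1/(ωC) = 193 Ω
Parallel: admittances add. Y = 1/R + 1/(jωL) + jωC
Y = (0.0139 + j0.00360) S
|Y| = 0.0143 S → |Z| = 1/|Y| = 69.7 Ω, ∠Z = −∠Y = -14.5°
I = V/|Z| = 337 mA
P = VI cos φ = 23.5 × 0.337 × cos(-14.5°) = 7.67 W

7.67 W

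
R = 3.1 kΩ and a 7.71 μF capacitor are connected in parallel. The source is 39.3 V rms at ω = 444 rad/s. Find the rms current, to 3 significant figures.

135 mA

X_C = 1/(ωC) = 292 Ω
Parallel: admittances add. Y = 1/R + jωC
Y = (0.000323 + j0.00342) S
|Y| = 0.00344 S → |Z| = 1/|Y| = 291 Ω, ∠Z = −∠Y = -84.6°
I = V/|Z| = 39.3/291 = 135 mA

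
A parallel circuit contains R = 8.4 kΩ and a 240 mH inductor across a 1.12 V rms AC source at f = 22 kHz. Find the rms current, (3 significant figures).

138 μA

ω = 2πf = 138200 rad/s
X_L = ωL = 33200 Ω
Parallel: admittances add. Y = 1/R + 1/(jωL)
Y = (0.000119 − j3.01e-05) S
|Y| = 0.000123 S → |Z| = 1/|Y| = 8140 Ω, ∠Z = −∠Y = 14.2°
I = V/|Z| = 1.12/8140 = 138 μA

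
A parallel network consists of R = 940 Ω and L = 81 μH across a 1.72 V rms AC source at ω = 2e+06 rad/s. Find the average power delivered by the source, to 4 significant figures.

3.147 mW

X_L = ωL = 162.0 Ω
Parallel: admittances add. Y = 1/R + 1/(jωL)
Y = (0.001064 − j0.006173) S
|Y| = 0.006264 S → |Z| = 1/|Y| = 159.6 Ω, ∠Z = −∠Y = 80.22°
I = V/|Z| = 10.77 mA
P = VI cos φ = 1.72 × 0.01077 × cos(80.22°) = 3.147 mW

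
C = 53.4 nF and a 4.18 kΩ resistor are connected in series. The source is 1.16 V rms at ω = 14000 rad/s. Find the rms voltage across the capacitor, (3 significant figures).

0.354 V

X_C = 1/(ωC) = 1340 Ω
Z = 4180 − j1340 Ω
|Z| = √(4180² + 1340²) = 4390 Ω
I = V/|Z| = 264 μA
V_C = I·|Z_C| = 0.000264 × 1340 = 0.354 V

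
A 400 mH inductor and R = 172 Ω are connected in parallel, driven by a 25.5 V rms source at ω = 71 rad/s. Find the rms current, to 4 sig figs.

X_L = ωL = 28.40 Ω
Parallel: admittances add. Y = 1/R + 1/(jωL)
Y = (0.005814 − j0.03521) S
|Y| = 0.03569 S → |Z| = 1/|Y| = 28.02 Ω, ∠Z = −∠Y = 80.62°
I = V/|Z| = 25.5/28.02 = 910.0 mA

910.0 mA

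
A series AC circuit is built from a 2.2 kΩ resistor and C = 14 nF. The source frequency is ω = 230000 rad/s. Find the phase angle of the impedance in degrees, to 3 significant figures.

X_C = 1/(ωC) = 311 Ω
Z = 2200 − j311 Ω
|Z| = √(2200² + 311²) = 2220 Ω
∠Z = arctan(-311/2200) = -8.03°

-8.03°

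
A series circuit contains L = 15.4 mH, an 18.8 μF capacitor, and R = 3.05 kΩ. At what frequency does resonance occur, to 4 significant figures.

ω₀ = 1/√(LC) = 1/√(0.0154 × 1.88e-05) = 1858 rad/s
f₀ = ω₀/(2π) = 295.8 Hz

295.8 Hz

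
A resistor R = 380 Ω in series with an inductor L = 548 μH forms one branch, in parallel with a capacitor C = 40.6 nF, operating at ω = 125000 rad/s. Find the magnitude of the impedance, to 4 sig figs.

X_L = ωL = 68.50 Ω
X_C = 1/(ωC) = 197.0 Ω
Branch 1 (R+jX_L): Z₁ = 380.0 + j68.50 Ω, |Z₁| = 386.1 Ω
Branch 2 (−jX_C): Z₂ = −j197.0 Ω
Parallel: Z = Z₁Z₂/(Z₁+Z₂), |Z| = 189.7 Ω, ∠Z = -61.09°

189.7 Ω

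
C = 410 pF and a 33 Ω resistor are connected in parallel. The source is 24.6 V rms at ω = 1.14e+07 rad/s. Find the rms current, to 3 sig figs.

X_C = 1/(ωC) = 214 Ω
Parallel: admittances add. Y = 1/R + jωC
Y = (0.0303 + j0.00467) S
|Y| = 0.0307 S → |Z| = 1/|Y| = 32.6 Ω, ∠Z = −∠Y = -8.77°
I = V/|Z| = 24.6/32.6 = 754 mA

754 mA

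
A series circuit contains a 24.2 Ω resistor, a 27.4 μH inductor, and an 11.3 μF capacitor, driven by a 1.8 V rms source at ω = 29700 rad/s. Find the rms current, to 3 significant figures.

X_L = ωL = 0.814 Ω
X_C = 1/(ωC) = 2.98 Ω
Net reactance X = X_L − X_C = -2.17 Ω
Z = 24.2 − j2.17 Ω
|Z| = √(24.2² + 2.17²) = 24.3 Ω
I = V/|Z| = 1.8/24.3 = 74.1 mA

74.1 mA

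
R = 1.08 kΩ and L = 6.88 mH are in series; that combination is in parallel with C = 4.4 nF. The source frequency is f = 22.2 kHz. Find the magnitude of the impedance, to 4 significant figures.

ω = 2πf = 139500 rad/s
X_L = ωL = 959.7 Ω
X_C = 1/(ωC) = 1629 Ω
Branch 1 (R+jX_L): Z₁ = 1080 + j959.7 Ω, |Z₁| = 1445 Ω
Branch 2 (−jX_C): Z₂ = −j1629 Ω
Parallel: Z = Z₁Z₂/(Z₁+Z₂), |Z| = 1852 Ω, ∠Z = -16.57°

1852 Ω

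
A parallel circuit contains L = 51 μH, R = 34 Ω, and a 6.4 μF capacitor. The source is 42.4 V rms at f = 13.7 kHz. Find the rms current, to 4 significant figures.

ω = 2πf = 86080 rad/s
X_L = ωL = 4.390 Ω
X_C = 1/(ωC) = 1.815 Ω
Parallel: admittances add. Y = 1/R + 1/(jωL) + jωC
Y = (0.02941 + j0.3231) S
|Y| = 0.3245 S → |Z| = 1/|Y| = 3.082 Ω, ∠Z = −∠Y = -84.80°
I = V/|Z| = 42.4/3.082 = 13.76 A

13.76 A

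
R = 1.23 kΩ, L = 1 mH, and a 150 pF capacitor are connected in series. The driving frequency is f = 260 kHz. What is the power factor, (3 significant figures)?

0.449

ω = 2πf = 1.634e+06 rad/s
X_L = ωL = 1630 Ω
X_C = 1/(ωC) = 4080 Ω
Net reactance X = X_L − X_C = -2450 Ω
Z = 1230 − j2450 Ω
|Z| = √(1230² + 2450²) = 2740 Ω
∠Z = arctan(-2450/1230) = -63.3°
cos φ = cos(-63.3°) = 0.449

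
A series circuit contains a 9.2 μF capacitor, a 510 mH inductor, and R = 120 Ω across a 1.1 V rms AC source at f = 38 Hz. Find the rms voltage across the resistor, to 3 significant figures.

0.372 V

ω = 2πf = 238.8 rad/s
X_L = ωL = 122 Ω
X_C = 1/(ωC) = 455 Ω
Net reactance X = X_L − X_C = -333 Ω
Z = 120 − j333 Ω
|Z| = √(120² + 333²) = 354 Ω
I = V/|Z| = 3.10 mA
V_R = I·|Z_R| = 0.00310 × 120 = 0.372 V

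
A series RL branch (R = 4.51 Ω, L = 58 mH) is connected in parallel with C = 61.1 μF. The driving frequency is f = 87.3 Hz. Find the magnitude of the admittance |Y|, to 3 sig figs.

ω = 2πf = 548.5 rad/s
X_L = ωL = 31.8 Ω
X_C = 1/(ωC) = 29.8 Ω
Branch 1 (R+jX_L): Z₁ = 4.51 + j31.8 Ω, |Z₁| = 32.1 Ω
Branch 2 (−jX_C): Z₂ = −j29.8 Ω
Parallel: Z = Z₁Z₂/(Z₁+Z₂), |Z| = 195 Ω, ∠Z = -31.7°
|Y| = 1/|Z| = 5.14 mS

5.14 mS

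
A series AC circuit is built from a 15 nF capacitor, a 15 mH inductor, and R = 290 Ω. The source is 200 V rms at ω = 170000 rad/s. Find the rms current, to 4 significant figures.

X_L = ωL = 2550 Ω
X_C = 1/(ωC) = 392.2 Ω
Net reactance X = X_L − X_C = 2158 Ω
Z = 290.0 + j2158 Ω
|Z| = √(290.0² + 2158²) = 2177 Ω
I = V/|Z| = 200/2177 = 91.86 mA

91.86 mA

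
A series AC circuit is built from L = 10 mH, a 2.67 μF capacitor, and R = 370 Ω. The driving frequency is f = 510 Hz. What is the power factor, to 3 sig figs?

ω = 2πf = 3204 rad/s
X_L = ωL = 32.0 Ω
X_C = 1/(ωC) = 117 Ω
Net reactance X = X_L − X_C = -84.8 Ω
Z = 370 − j84.8 Ω
|Z| = √(370² + 84.8²) = 380 Ω
∠Z = arctan(-84.8/370) = -12.9°
cos φ = cos(-12.9°) = 0.975

0.975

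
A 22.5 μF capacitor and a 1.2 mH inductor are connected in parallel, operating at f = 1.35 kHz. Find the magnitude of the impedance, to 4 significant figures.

ω = 2πf = 8482 rad/s
X_L = ωL = 10.18 Ω
X_C = 1/(ωC) = 5.240 Ω
Parallel: admittances add. Y = 1/(jωL) + jωC
Y = (0 + j0.09261) S
|Y| = 0.09261 S → |Z| = 1/|Y| = 10.80 Ω, ∠Z = −∠Y = -90.00°

10.80 Ω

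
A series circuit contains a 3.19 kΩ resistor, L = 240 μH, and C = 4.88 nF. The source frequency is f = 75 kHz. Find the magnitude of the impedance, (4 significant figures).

3206 Ω

ω = 2πf = 471200 rad/s
X_L = ωL = 113.1 Ω
X_C = 1/(ωC) = 434.8 Ω
Net reactance X = X_L − X_C = -321.8 Ω
Z = 3190 − j321.8 Ω
|Z| = √(3190² + 321.8²) = 3206 Ω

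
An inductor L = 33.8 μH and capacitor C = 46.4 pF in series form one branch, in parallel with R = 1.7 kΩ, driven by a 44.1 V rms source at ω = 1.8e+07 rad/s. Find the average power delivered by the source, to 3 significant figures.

1.14 W

X_L = ωL = 608 Ω
X_C = 1/(ωC) = 1200 Ω
Branch 1: Z₁ = R = 1700 Ω
Branch 2 (series LC): Z₂ = j(X_L − X_C) = −j589 Ω
Parallel: Z = Z₁Z₂/(Z₁+Z₂), |Z| = 556 Ω, ∠Z = -70.9°
I = V/|Z| = 79.2 mA
P = VI cos φ = 44.1 × 0.0792 × cos(-70.9°) = 1.14 W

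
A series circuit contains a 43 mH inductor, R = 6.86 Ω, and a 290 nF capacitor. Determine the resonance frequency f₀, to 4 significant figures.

ω₀ = 1/√(LC) = 1/√(0.043 × 2.9e-07) = 8955 rad/s
f₀ = ω₀/(2π) = 1.425 kHz

1.425 kHz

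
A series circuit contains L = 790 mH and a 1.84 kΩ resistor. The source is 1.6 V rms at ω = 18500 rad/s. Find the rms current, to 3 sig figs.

109 μA

X_L = ωL = 14600 Ω
Z = 1840 + j14600 Ω
|Z| = √(1840² + 14600²) = 14700 Ω
I = V/|Z| = 1.6/14700 = 109 μA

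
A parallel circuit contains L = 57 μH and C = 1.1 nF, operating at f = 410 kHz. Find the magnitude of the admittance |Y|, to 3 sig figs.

ω = 2πf = 2.576e+06 rad/s
X_L = ωL = 147 Ω
X_C = 1/(ωC) = 353 Ω
Parallel: admittances add. Y = 1/(jωL) + jωC
Y = (0 − j0.00398) S
|Y| = 0.00398 S → |Z| = 1/|Y| = 251 Ω, ∠Z = −∠Y = 90.0°

3.98 mS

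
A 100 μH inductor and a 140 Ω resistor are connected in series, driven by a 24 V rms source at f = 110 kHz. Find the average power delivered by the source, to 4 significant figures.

ω = 2πf = 691200 rad/s
X_L = ωL = 69.12 Ω
Z = 140.0 + j69.12 Ω
|Z| = √(140.0² + 69.12²) = 156.1 Ω
∠Z = arctan(69.12/140.0) = 26.27°
I = V/|Z| = 153.7 mA
P = VI cos φ = 24 × 0.1537 × cos(26.27°) = 3.308 W

3.308 W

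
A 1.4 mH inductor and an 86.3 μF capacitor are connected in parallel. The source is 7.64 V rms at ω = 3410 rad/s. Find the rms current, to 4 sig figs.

X_L = ωL = 4.774 Ω
X_C = 1/(ωC) = 3.398 Ω
Parallel: admittances add. Y = 1/(jωL) + jωC
Y = (0 + j0.08482) S
|Y| = 0.08482 S → |Z| = 1/|Y| = 11.79 Ω, ∠Z = −∠Y = -90.00°
I = V/|Z| = 7.64/11.79 = 648.0 mA

648.0 mA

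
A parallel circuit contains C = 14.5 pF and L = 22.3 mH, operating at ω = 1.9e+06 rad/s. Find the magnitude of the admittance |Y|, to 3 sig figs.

X_L = ωL = 42400 Ω
X_C = 1/(ωC) = 36300 Ω
Parallel: admittances add. Y = 1/(jωL) + jωC
Y = (0 + j3.95e-06) S
|Y| = 3.95e-06 S → |Z| = 1/|Y| = 253000 Ω, ∠Z = −∠Y = -90.0°

3.95 μS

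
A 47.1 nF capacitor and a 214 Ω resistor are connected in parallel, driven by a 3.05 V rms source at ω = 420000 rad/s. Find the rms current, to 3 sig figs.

62.0 mA

X_C = 1/(ωC) = 50.6 Ω
Parallel: admittances add. Y = 1/R + jωC
Y = (0.00467 + j0.0198) S
|Y| = 0.0203 S → |Z| = 1/|Y| = 49.2 Ω, ∠Z = −∠Y = -76.7°
I = V/|Z| = 3.05/49.2 = 62.0 mA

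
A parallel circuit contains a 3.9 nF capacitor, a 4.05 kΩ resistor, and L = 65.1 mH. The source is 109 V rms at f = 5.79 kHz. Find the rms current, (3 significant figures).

40.7 mA

ω = 2πf = 36380 rad/s
X_L = ωL = 2370 Ω
X_C = 1/(ωC) = 7050 Ω
Parallel: admittances add. Y = 1/R + 1/(jωL) + jωC
Y = (0.000247 − j0.000280) S
|Y| = 0.000374 S → |Z| = 1/|Y| = 2680 Ω, ∠Z = −∠Y = 48.6°
I = V/|Z| = 109/2680 = 40.7 mA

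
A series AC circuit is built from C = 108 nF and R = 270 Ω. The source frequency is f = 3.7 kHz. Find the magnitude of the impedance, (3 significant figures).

ω = 2πf = 23250 rad/s
X_C = 1/(ωC) = 398 Ω
Z = 270 − j398 Ω
|Z| = √(270² + 398²) = 481 Ω

481 Ω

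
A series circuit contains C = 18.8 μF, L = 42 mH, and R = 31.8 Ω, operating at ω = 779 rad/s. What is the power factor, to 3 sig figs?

0.667

X_L = ωL = 32.7 Ω
X_C = 1/(ωC) = 68.3 Ω
Net reactance X = X_L − X_C = -35.6 Ω
Z = 31.8 − j35.6 Ω
|Z| = √(31.8² + 35.6²) = 47.7 Ω
∠Z = arctan(-35.6/31.8) = -48.2°
cos φ = cos(-48.2°) = 0.667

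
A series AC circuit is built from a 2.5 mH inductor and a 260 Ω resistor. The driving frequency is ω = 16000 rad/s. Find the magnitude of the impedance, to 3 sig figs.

263 Ω

X_L = ωL = 40.0 Ω
Z = 260 + j40.0 Ω
|Z| = √(260² + 40.0²) = 263 Ω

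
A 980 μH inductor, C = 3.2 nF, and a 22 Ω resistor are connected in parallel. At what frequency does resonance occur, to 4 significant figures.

ω₀ = 1/√(LC) = 1/√(0.00098 × 3.2e-09) = 564700 rad/s
f₀ = ω₀/(2π) = 89.87 kHz

89.87 kHz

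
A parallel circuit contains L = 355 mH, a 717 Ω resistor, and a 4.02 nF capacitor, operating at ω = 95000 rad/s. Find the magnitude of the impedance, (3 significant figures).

695 Ω

X_L = ωL = 33700 Ω
X_C = 1/(ωC) = 2620 Ω
Parallel: admittances add. Y = 1/R + 1/(jωL) + jωC
Y = (0.00139 + j0.000352) S
|Y| = 0.00144 S → |Z| = 1/|Y| = 695 Ω, ∠Z = −∠Y = -14.2°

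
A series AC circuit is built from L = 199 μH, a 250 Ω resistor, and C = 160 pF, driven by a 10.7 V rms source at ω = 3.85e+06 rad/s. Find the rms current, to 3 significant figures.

12.0 mA

X_L = ωL = 766 Ω
X_C = 1/(ωC) = 1620 Ω
Net reactance X = X_L − X_C = -857 Ω
Z = 250 − j857 Ω
|Z| = √(250² + 857²) = 893 Ω
I = V/|Z| = 10.7/893 = 12.0 mA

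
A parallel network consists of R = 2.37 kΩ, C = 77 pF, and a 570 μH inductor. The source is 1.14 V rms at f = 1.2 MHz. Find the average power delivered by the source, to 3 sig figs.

548 μW

ω = 2πf = 7.54e+06 rad/s
X_L = ωL = 4300 Ω
X_C = 1/(ωC) = 1720 Ω
Parallel: admittances add. Y = 1/R + 1/(jωL) + jωC
Y = (0.000422 + j0.000348) S
|Y| = 0.000547 S → |Z| = 1/|Y| = 1830 Ω, ∠Z = −∠Y = -39.5°
I = V/|Z| = 623 μA
P = VI cos φ = 1.14 × 0.000623 × cos(-39.5°) = 548 μW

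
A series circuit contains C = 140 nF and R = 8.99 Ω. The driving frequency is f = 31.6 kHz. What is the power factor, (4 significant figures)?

ω = 2πf = 198500 rad/s
X_C = 1/(ωC) = 35.98 Ω
Z = 8.990 − j35.98 Ω
|Z| = √(8.990² + 35.98²) = 37.08 Ω
∠Z = arctan(-35.98/8.990) = -75.97°
cos φ = cos(-75.97°) = 0.2424

0.2424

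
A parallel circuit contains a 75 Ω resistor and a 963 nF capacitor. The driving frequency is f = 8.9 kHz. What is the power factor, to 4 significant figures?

0.2403

ω = 2πf = 55920 rad/s
X_C = 1/(ωC) = 18.57 Ω
Parallel: admittances add. Y = 1/R + jωC
Y = (0.01333 + j0.05385) S
|Y| = 0.05548 S → |Z| = 1/|Y| = 18.03 Ω, ∠Z = −∠Y = -76.09°
cos φ = cos(-76.09°) = 0.2403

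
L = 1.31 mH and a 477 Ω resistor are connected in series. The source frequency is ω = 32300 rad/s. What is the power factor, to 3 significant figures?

0.996

X_L = ωL = 42.3 Ω
Z = 477 + j42.3 Ω
|Z| = √(477² + 42.3²) = 479 Ω
∠Z = arctan(42.3/477) = 5.07°
cos φ = cos(5.07°) = 0.996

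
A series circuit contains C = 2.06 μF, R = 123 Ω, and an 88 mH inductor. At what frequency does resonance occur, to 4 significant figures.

373.8 Hz

ω₀ = 1/√(LC) = 1/√(0.088 × 2.06e-06) = 2349 rad/s
f₀ = ω₀/(2π) = 373.8 Hz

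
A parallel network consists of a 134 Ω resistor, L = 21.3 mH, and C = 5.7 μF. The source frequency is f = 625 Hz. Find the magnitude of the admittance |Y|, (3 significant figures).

12.8 mS

ω = 2πf = 3927 rad/s
X_L = ωL = 83.6 Ω
X_C = 1/(ωC) = 44.7 Ω
Parallel: admittances add. Y = 1/R + 1/(jωL) + jωC
Y = (0.00746 + j0.0104) S
|Y| = 0.0128 S → |Z| = 1/|Y| = 78.0 Ω, ∠Z = −∠Y = -54.4°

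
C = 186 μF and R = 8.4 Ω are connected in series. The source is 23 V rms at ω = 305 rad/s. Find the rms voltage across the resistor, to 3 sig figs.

9.89 V

X_C = 1/(ωC) = 17.6 Ω
Z = 8.40 − j17.6 Ω
|Z| = √(8.40² + 17.6²) = 19.5 Ω
I = V/|Z| = 1.18 A
V_R = I·|Z_R| = 1.18 × 8.40 = 9.89 V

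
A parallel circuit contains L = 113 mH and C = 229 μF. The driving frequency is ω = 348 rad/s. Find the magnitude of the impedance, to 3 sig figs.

18.4 Ω

X_L = ωL = 39.3 Ω
X_C = 1/(ωC) = 12.5 Ω
Parallel: admittances add. Y = 1/(jωL) + jωC
Y = (0 + j0.0543) S
|Y| = 0.0543 S → |Z| = 1/|Y| = 18.4 Ω, ∠Z = −∠Y = -90.0°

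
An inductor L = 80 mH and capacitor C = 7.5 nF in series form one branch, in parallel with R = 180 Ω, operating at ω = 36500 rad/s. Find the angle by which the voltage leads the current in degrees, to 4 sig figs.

X_L = ωL = 2920 Ω
X_C = 1/(ωC) = 3653 Ω
Branch 1: Z₁ = R = 180.0 Ω
Branch 2 (series LC): Z₂ = j(X_L − X_C) = −j733.0 Ω
Parallel: Z = Z₁Z₂/(Z₁+Z₂), |Z| = 174.8 Ω, ∠Z = -13.80°

-13.80°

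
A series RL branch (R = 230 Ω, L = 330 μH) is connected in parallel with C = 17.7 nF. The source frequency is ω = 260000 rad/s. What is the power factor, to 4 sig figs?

X_L = ωL = 85.80 Ω
X_C = 1/(ωC) = 217.3 Ω
Branch 1 (R+jX_L): Z₁ = 230.0 + j85.80 Ω, |Z₁| = 245.5 Ω
Branch 2 (−jX_C): Z₂ = −j217.3 Ω
Parallel: Z = Z₁Z₂/(Z₁+Z₂), |Z| = 201.3 Ω, ∠Z = -39.78°
cos φ = cos(-39.78°) = 0.7685

0.7685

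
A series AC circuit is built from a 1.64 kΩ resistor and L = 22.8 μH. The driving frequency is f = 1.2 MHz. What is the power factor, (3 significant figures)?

ω = 2πf = 7.54e+06 rad/s
X_L = ωL = 172 Ω
Z = 1640 + j172 Ω
|Z| = √(1640² + 172²) = 1650 Ω
∠Z = arctan(172/1640) = 5.98°
cos φ = cos(5.98°) = 0.995

0.995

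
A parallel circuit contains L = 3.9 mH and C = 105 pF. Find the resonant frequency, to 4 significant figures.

ω₀ = 1/√(LC) = 1/√(0.0039 × 1.05e-10) = 1.563e+06 rad/s
f₀ = ω₀/(2π) = 248.7 kHz

248.7 kHz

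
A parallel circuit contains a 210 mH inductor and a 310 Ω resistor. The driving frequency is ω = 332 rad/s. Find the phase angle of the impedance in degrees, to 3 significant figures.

77.3°

X_L = ωL = 69.7 Ω
Parallel: admittances add. Y = 1/R + 1/(jωL)
Y = (0.00323 − j0.0143) S
|Y| = 0.0147 S → |Z| = 1/|Y| = 68.0 Ω, ∠Z = −∠Y = 77.3°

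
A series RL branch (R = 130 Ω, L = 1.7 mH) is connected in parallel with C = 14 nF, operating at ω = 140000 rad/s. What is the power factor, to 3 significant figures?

X_L = ωL = 238 Ω
X_C = 1/(ωC) = 510 Ω
Branch 1 (R+jX_L): Z₁ = 130 + j238 Ω, |Z₁| = 271 Ω
Branch 2 (−jX_C): Z₂ = −j510 Ω
Parallel: Z = Z₁Z₂/(Z₁+Z₂), |Z| = 459 Ω, ∠Z = 35.8°
cos φ = cos(35.8°) = 0.811

0.811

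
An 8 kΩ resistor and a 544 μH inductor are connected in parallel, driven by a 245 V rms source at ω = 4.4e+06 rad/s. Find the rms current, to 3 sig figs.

X_L = ωL = 2390 Ω
Parallel: admittances add. Y = 1/R + 1/(jωL)
Y = (0.000125 − j0.000418) S
|Y| = 0.000436 S → |Z| = 1/|Y| = 2290 Ω, ∠Z = −∠Y = 73.3°
I = V/|Z| = 245/2290 = 107 mA

107 mA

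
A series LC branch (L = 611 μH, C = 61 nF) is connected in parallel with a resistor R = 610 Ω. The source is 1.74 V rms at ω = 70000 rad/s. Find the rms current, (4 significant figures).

X_L = ωL = 42.77 Ω
X_C = 1/(ωC) = 234.2 Ω
Branch 1: Z₁ = R = 610.0 Ω
Branch 2 (series LC): Z₂ = j(X_L − X_C) = −j191.4 Ω
Parallel: Z = Z₁Z₂/(Z₁+Z₂), |Z| = 182.6 Ω, ∠Z = -72.58°
I = V/|Z| = 1.74/182.6 = 9.527 mA

9.527 mA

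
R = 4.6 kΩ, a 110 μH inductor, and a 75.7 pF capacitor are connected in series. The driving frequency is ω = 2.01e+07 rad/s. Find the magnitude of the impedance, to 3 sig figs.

X_L = ωL = 2210 Ω
X_C = 1/(ωC) = 657 Ω
Net reactance X = X_L − X_C = 1550 Ω
Z = 4600 + j1550 Ω
|Z| = √(4600² + 1550²) = 4860 Ω

4860 Ω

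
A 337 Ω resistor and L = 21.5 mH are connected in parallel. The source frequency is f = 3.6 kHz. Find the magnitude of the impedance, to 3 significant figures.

277 Ω

ω = 2πf = 22620 rad/s
X_L = ωL = 486 Ω
Parallel: admittances add. Y = 1/R + 1/(jωL)
Y = (0.00297 − j0.00206) S
|Y| = 0.00361 S → |Z| = 1/|Y| = 277 Ω, ∠Z = −∠Y = 34.7°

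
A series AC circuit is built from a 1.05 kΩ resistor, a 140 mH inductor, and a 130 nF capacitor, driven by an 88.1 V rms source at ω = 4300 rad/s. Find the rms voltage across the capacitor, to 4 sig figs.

X_L = ωL = 602.0 Ω
X_C = 1/(ωC) = 1789 Ω
Net reactance X = X_L − X_C = -1187 Ω
Z = 1050 − j1187 Ω
|Z| = √(1050² + 1187²) = 1585 Ω
I = V/|Z| = 55.59 mA
V_C = I·|Z_C| = 0.05559 × 1789 = 99.45 V

99.45 V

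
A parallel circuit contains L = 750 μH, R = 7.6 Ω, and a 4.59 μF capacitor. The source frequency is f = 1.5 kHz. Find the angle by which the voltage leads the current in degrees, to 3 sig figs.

ω = 2πf = 9425 rad/s
X_L = ωL = 7.07 Ω
X_C = 1/(ωC) = 23.1 Ω
Parallel: admittances add. Y = 1/R + 1/(jωL) + jωC
Y = (0.132 − j0.0982) S
|Y| = 0.164 S → |Z| = 1/|Y| = 6.09 Ω, ∠Z = −∠Y = 36.7°

36.7°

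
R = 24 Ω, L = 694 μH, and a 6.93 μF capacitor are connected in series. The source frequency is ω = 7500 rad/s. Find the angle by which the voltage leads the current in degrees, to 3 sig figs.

-30.3°

X_L = ωL = 5.21 Ω
X_C = 1/(ωC) = 19.2 Ω
Net reactance X = X_L − X_C = -14.0 Ω
Z = 24.0 − j14.0 Ω
|Z| = √(24.0² + 14.0²) = 27.8 Ω
∠Z = arctan(-14.0/24.0) = -30.3°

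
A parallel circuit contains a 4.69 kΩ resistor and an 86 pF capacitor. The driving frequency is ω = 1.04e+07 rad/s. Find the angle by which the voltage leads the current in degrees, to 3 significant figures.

-76.6°

X_C = 1/(ωC) = 1120 Ω
Parallel: admittances add. Y = 1/R + jωC
Y = (0.000213 + j0.000894) S
|Y| = 0.000919 S → |Z| = 1/|Y| = 1090 Ω, ∠Z = −∠Y = -76.6°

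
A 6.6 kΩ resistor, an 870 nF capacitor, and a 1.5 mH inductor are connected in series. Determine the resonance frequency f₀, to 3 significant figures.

4.41 kHz

ω₀ = 1/√(LC) = 1/√(0.0015 × 8.7e-07) = 27680 rad/s
f₀ = ω₀/(2π) = 4.41 kHz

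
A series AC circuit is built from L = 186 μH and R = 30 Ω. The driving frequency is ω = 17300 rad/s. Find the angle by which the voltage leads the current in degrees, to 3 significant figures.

X_L = ωL = 3.22 Ω
Z = 30.0 + j3.22 Ω
|Z| = √(30.0² + 3.22²) = 30.2 Ω
∠Z = arctan(3.22/30.0) = 6.12°

6.12°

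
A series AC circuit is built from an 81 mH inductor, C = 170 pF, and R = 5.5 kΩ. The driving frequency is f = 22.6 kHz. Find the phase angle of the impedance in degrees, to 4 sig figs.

ω = 2πf = 142000 rad/s
X_L = ωL = 11500 Ω
X_C = 1/(ωC) = 41430 Ω
Net reactance X = X_L − X_C = -29920 Ω
Z = 5500 − j29920 Ω
|Z| = √(5500² + 29920²) = 30420 Ω
∠Z = arctan(-29920/5500) = -79.59°

-79.59°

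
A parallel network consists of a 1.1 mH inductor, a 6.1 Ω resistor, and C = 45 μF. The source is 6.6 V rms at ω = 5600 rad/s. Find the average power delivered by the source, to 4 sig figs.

X_L = ωL = 6.160 Ω
X_C = 1/(ωC) = 3.968 Ω
Parallel: admittances add. Y = 1/R + 1/(jωL) + jωC
Y = (0.1639 + j0.08966) S
|Y| = 0.1869 S → |Z| = 1/|Y| = 5.352 Ω, ∠Z = −∠Y = -28.68°
I = V/|Z| = 1.233 A
P = VI cos φ = 6.6 × 1.233 × cos(-28.68°) = 7.141 W

7.141 W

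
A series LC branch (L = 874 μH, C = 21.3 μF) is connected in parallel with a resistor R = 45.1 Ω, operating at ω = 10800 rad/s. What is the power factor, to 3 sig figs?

X_L = ωL = 9.44 Ω
X_C = 1/(ωC) = 4.35 Ω
Branch 1: Z₁ = R = 45.1 Ω
Branch 2 (series LC): Z₂ = j(X_L − X_C) = j5.09 Ω
Parallel: Z = Z₁Z₂/(Z₁+Z₂), |Z| = 5.06 Ω, ∠Z = 83.6°
cos φ = cos(83.6°) = 0.112

0.112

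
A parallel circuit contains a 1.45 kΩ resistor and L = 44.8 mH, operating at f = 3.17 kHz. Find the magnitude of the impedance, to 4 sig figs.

ω = 2πf = 19920 rad/s
X_L = ωL = 892.3 Ω
Parallel: admittances add. Y = 1/R + 1/(jωL)
Y = (0.0006897 − j0.001121) S
|Y| = 0.001316 S → |Z| = 1/|Y| = 759.9 Ω, ∠Z = −∠Y = 58.39°

759.9 Ω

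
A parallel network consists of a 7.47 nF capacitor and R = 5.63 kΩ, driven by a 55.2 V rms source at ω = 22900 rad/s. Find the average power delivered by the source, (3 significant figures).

X_C = 1/(ωC) = 5850 Ω
Parallel: admittances add. Y = 1/R + jωC
Y = (0.000178 + j0.000171) S
|Y| = 0.000247 S → |Z| = 1/|Y| = 4060 Ω, ∠Z = −∠Y = -43.9°
I = V/|Z| = 13.6 mA
P = VI cos φ = 55.2 × 0.0136 × cos(-43.9°) = 541 mW

541 mW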